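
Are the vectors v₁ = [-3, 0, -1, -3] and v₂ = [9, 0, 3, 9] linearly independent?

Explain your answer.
No, linearly dependent (v₂ = -3·v₁)

Check whether there is a scalar k with v₂ = k·v₁.
Comparing components, k = -3 satisfies -3·[-3, 0, -1, -3] = [9, 0, 3, 9].
Since v₂ is a scalar multiple of v₁, the two vectors are linearly dependent.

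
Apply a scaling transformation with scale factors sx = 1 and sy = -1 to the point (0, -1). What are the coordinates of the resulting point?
(0, 1)

Scaling matrix:
[[1, 0], [0, -1]]
Result: (0 × 1, -1 × -1) = (0, 1)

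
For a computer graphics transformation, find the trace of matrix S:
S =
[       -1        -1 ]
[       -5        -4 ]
tr(S) = -1 - 4 = -5

The trace of a square matrix is the sum of its diagonal entries.
Diagonal entries of S: S[0][0] = -1, S[1][1] = -4.
tr(S) = -1 - 4 = -5.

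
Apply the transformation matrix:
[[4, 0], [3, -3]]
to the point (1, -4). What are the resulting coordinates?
(4, 15)

Matrix multiplication:
[[4, 0], [3, -3]] × [1, -4]ᵀ
= [4×1 + 0×-4, 3×1 + -3×-4]ᵀ
= [4.0000, 15.0000]ᵀ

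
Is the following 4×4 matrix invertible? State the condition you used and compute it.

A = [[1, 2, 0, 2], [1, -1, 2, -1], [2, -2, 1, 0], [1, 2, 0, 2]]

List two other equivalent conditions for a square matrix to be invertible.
No, not invertible; det(A) = 0 (two rows are equal, so the rows are linearly dependent). Equivalent conditions (failing for this A): rank(A) < 4; Ax = 0 has non-trivial solutions; 0 is an eigenvalue; the columns are linearly dependent.

To check invertibility, compute det(A).
In this matrix, row 0 and the last row are identical, so one row is a scalar multiple of another and the rows are linearly dependent.
A matrix with linearly dependent rows has det = 0 and is not invertible.
Equivalent failed conditions:
- rank(A) < 4.
- Ax = 0 has non-trivial solutions.
- 0 is an eigenvalue.
- The columns are linearly dependent.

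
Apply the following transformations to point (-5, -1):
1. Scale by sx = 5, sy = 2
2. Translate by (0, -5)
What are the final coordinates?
(-25, -7)

Step 1: Scale (-5, -1) by (sx, sy) = (5, 2) → (-25, -2)
Step 2: Translate by (0, -5) → (-25, -7)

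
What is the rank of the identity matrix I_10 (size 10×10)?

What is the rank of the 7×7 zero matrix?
rank(I_10) = 10, rank(0) = 0

The identity I_10 has 10 columns that are the standard basis vectors e_1, …, e_10. These are linearly independent, so all 10 columns are pivots and rank(I_10) = 10.
The 7×7 zero matrix has every entry zero, so every row is the zero row and there are no pivots; rank(0) = 0.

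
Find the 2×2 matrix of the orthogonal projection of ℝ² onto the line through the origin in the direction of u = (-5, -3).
[[25/34, 15/34], [15/34, 9/34]]

The orthogonal projection onto the line spanned by a nonzero vector u = (a, b) has matrix P = (u uᵀ) / (uᵀ u) = (1/(a² + b²)) · [[a², ab], [ab, b²]].
Here u = (-5, -3), so a² + b² = 25 + 9 = 34.
P = (1/34) · [[25, 15], [15, 9]] = [[25/34, 15/34], [15/34, 9/34]].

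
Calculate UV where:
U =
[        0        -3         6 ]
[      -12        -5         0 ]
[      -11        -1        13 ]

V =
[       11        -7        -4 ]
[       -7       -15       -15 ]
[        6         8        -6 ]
UV =
[       57        93         9 ]
[      -97       159       123 ]
[      -36       196       -19 ]

Matrix multiplication: (UV)[i][j] = sum over k of U[i][k] * V[k][j].
  (UV)[0][0] = (0)*(11) + (-3)*(-7) + (6)*(6) = 57
  (UV)[0][1] = (0)*(-7) + (-3)*(-15) + (6)*(8) = 93
  (UV)[0][2] = (0)*(-4) + (-3)*(-15) + (6)*(-6) = 9
  (UV)[1][0] = (-12)*(11) + (-5)*(-7) + (0)*(6) = -97
  (UV)[1][1] = (-12)*(-7) + (-5)*(-15) + (0)*(8) = 159
  (UV)[1][2] = (-12)*(-4) + (-5)*(-15) + (0)*(-6) = 123
  (UV)[2][0] = (-11)*(11) + (-1)*(-7) + (13)*(6) = -36
  (UV)[2][1] = (-11)*(-7) + (-1)*(-15) + (13)*(8) = 196
  (UV)[2][2] = (-11)*(-4) + (-1)*(-15) + (13)*(-6) = -19
UV =
[       57        93         9 ]
[      -97       159       123 ]
[      -36       196       -19 ]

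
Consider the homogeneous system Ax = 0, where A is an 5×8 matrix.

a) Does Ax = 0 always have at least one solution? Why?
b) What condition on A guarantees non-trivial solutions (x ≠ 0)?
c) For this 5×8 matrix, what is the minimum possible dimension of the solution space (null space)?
a) Yes, x = 0 is always a solution. b) When A has linearly dependent columns (rank < n). c) Minimum nullity = 3.

a) x = 0 satisfies A·0 = 0, so the zero vector is always a solution.
b) Non-trivial solutions exist iff the columns of A are linearly dependent, equivalently rank(A) < n (the number of columns).
c) By rank-nullity, rank(A) + nullity(A) = n = 8. Since A has only 5 rows, rank(A) ≤ 5, so nullity(A) ≥ 8 - 5 = 3.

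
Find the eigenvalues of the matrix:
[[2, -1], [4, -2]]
λ = 0 and λ = 0

Characteristic equation: det(A - λI) = 0
λ² - (trace)λ + (det) = 0
λ² - (0)λ + (0) = 0
λ² - 0λ + 0 = 0
Solving: λ = 0, 0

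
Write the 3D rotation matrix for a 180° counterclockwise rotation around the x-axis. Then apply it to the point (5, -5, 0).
R = [[1, 0, 0], [0, -1, 0], [0, 0, -1]]; R·(5, -5, 0) = (5, 5, 0)

Rotation matrix for 180° around x-axis:
cos(180°) = -1, sin(180°) = 0
R = [[1, 0, 0], [0, -1, 0], [0, 0, -1]]
Apply to (5, -5, 0): R·[5, -5, 0]ᵀ = (5, 5, 0)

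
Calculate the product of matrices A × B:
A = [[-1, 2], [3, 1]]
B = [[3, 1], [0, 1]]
[[-3, 1], [9, 4]]

Matrix multiplication:
C[0][0] = -1×3 + 2×0 = -3
C[0][1] = -1×1 + 2×1 = 1
C[1][0] = 3×3 + 1×0 = 9
C[1][1] = 3×1 + 1×1 = 4
Result: [[-3, 1], [9, 4]]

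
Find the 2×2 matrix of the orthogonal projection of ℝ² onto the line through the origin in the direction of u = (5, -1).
[[25/26, -5/26], [-5/26, 1/26]]

The orthogonal projection onto the line spanned by a nonzero vector u = (a, b) has matrix P = (u uᵀ) / (uᵀ u) = (1/(a² + b²)) · [[a², ab], [ab, b²]].
Here u = (5, -1), so a² + b² = 25 + 1 = 26.
P = (1/26) · [[25, -5], [-5, 1]] = [[25/26, -5/26], [-5/26, 1/26]].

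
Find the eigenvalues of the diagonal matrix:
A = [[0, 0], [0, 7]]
λ₁ = 0, λ₂ = 7

The characteristic polynomial of A is det(A - λI) = (0 - λ)(7 - λ) = 0.
The roots are λ = 0 and λ = 7, so the eigenvalues are the diagonal entries.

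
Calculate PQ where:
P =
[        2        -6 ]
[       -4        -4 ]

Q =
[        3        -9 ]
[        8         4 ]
PQ =
[      -42       -42 ]
[      -44        20 ]

Matrix multiplication: (PQ)[i][j] = sum over k of P[i][k] * Q[k][j].
  (PQ)[0][0] = (2)*(3) + (-6)*(8) = -42
  (PQ)[0][1] = (2)*(-9) + (-6)*(4) = -42
  (PQ)[1][0] = (-4)*(3) + (-4)*(8) = -44
  (PQ)[1][1] = (-4)*(-9) + (-4)*(4) = 20
PQ =
[      -42       -42 ]
[      -44        20 ]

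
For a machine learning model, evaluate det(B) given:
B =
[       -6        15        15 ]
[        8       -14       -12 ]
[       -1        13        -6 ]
det(B) = 810

Expand along row 0 (cofactor expansion): det(B) = a*(e*i - f*h) - b*(d*i - f*g) + c*(d*h - e*g), where the 3×3 is [[a, b, c], [d, e, f], [g, h, i]].
Minor M_00 = (-14)*(-6) - (-12)*(13) = 84 + 156 = 240.
Minor M_01 = (8)*(-6) - (-12)*(-1) = -48 - 12 = -60.
Minor M_02 = (8)*(13) - (-14)*(-1) = 104 - 14 = 90.
det(B) = (-6)*(240) - (15)*(-60) + (15)*(90) = -1440 + 900 + 1350 = 810.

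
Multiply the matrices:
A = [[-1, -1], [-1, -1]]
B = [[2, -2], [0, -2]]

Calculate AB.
[[-2, 4], [-2, 4]]

Each entry (i,j) of AB = sum over k of A[i][k]*B[k][j].
(AB)[0][0] = (-1)*(2) + (-1)*(0) = -2
(AB)[0][1] = (-1)*(-2) + (-1)*(-2) = 4
(AB)[1][0] = (-1)*(2) + (-1)*(0) = -2
(AB)[1][1] = (-1)*(-2) + (-1)*(-2) = 4
AB = [[-2, 4], [-2, 4]]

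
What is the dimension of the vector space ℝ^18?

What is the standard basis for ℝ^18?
Dimension = 18; standard basis = {e_1, e_2, e_3, …, e_18}

ℝ^18 is the space of 18-tuples of real numbers; its dimension is 18.
The standard basis consists of 18 vectors: e_1, e_2, e_3, …, e_18, where e_i is the vector with 1 in position i and 0 elsewhere.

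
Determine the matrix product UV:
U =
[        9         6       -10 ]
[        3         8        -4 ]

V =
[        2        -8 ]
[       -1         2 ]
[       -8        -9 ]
UV =
[       92        30 ]
[       30        28 ]

Matrix multiplication: (UV)[i][j] = sum over k of U[i][k] * V[k][j].
  (UV)[0][0] = (9)*(2) + (6)*(-1) + (-10)*(-8) = 92
  (UV)[0][1] = (9)*(-8) + (6)*(2) + (-10)*(-9) = 30
  (UV)[1][0] = (3)*(2) + (8)*(-1) + (-4)*(-8) = 30
  (UV)[1][1] = (3)*(-8) + (8)*(2) + (-4)*(-9) = 28
UV =
[       92        30 ]
[       30        28 ]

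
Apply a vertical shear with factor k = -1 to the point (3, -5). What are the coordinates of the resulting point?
(3, -8)

Shear matrix for vertical shear with factor k = -1:
[[1, 0], [-1, 1]]
Result: (3, -5) → (3, -8)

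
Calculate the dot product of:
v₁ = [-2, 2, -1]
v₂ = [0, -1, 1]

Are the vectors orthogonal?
-3, No

The dot product is the sum of products of corresponding components.
v₁·v₂ = (-2)*(0) + (2)*(-1) + (-1)*(1) = 0 - 2 - 1 = -3.
Two vectors are orthogonal iff their dot product is 0; here the dot product is -3, so the vectors are not orthogonal.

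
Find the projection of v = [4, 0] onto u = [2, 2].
[2, 2]

The projection of v onto u is proj_u(v) = ((v·u) / (u·u)) · u.
v·u = (4)*(2) + (0)*(2) = 8.
u·u = (2)*(2) + (2)*(2) = 8.
coefficient = 8 / 8 = 1.
proj_u(v) = 1 · [2, 2] = [2, 2].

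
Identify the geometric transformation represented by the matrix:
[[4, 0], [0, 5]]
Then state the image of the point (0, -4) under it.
non-uniform scaling by (4, 5); image of (0, -4) is (0, -20)

This is diagonal with distinct entries, so it scales the x-axis by 4 and the y-axis by 5.
The matrix [[4, 0], [0, 5]] represents: non-uniform scaling by (4, 5).
Applying it to (0, -4): [4·0 + 0·-4, 0·0 + 5·-4] = (0, -20).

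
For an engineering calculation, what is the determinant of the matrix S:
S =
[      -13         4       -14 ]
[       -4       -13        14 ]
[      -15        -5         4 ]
det(S) = 1440

Expand along row 0 (cofactor expansion): det(S) = a*(e*i - f*h) - b*(d*i - f*g) + c*(d*h - e*g), where the 3×3 is [[a, b, c], [d, e, f], [g, h, i]].
Minor M_00 = (-13)*(4) - (14)*(-5) = -52 + 70 = 18.
Minor M_01 = (-4)*(4) - (14)*(-15) = -16 + 210 = 194.
Minor M_02 = (-4)*(-5) - (-13)*(-15) = 20 - 195 = -175.
det(S) = (-13)*(18) - (4)*(194) + (-14)*(-175) = -234 - 776 + 2450 = 1440.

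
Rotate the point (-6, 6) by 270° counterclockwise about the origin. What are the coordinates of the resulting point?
(6, 6)

Rotation matrix R(θ) = [[cos θ, -sin θ], [sin θ, cos θ]]; for θ = 270°:
R = [[0, 1], [-1, 0]]
Result: R × [-6, 6]ᵀ = [0·-6 + (1)·6, -1·-6 + (0)·6]ᵀ = (6, 6)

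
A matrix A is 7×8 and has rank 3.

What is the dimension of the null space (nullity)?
5

The rank-nullity theorem for an m×n matrix states:
rank(A) + nullity(A) = n (the number of columns).
Here n = 8 and rank(A) = 3, so nullity(A) = 8 - 3 = 5.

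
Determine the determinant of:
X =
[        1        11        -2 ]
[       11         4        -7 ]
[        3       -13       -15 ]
det(X) = 1743

Expand along row 0 (cofactor expansion): det(X) = a*(e*i - f*h) - b*(d*i - f*g) + c*(d*h - e*g), where the 3×3 is [[a, b, c], [d, e, f], [g, h, i]].
Minor M_00 = (4)*(-15) - (-7)*(-13) = -60 - 91 = -151.
Minor M_01 = (11)*(-15) - (-7)*(3) = -165 + 21 = -144.
Minor M_02 = (11)*(-13) - (4)*(3) = -143 - 12 = -155.
det(X) = (1)*(-151) - (11)*(-144) + (-2)*(-155) = -151 + 1584 + 310 = 1743.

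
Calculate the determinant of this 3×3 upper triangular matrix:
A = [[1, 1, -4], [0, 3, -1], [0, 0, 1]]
3

The determinant of a triangular matrix is the product of its diagonal entries (the off-diagonal entries above the diagonal do not affect it).
det(A) = (1) * (3) * (1) = 3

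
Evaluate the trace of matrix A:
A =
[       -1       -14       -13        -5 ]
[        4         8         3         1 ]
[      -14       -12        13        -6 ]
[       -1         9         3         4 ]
tr(A) = -1 + 8 + 13 + 4 = 24

The trace of a square matrix is the sum of its diagonal entries.
Diagonal entries of A: A[0][0] = -1, A[1][1] = 8, A[2][2] = 13, A[3][3] = 4.
tr(A) = -1 + 8 + 13 + 4 = 24.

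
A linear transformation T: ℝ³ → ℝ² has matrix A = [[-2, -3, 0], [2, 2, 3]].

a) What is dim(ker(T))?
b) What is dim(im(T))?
dim(ker) = 1, dim(im) = 2

The two rows are not scalar multiples of one another (no single k satisfies row 2 = k × row 1), so they are linearly independent.
Thus rank(A) = 2.
dim(im(T)) = rank(A) = 2.
By the rank-nullity theorem applied to T: ℝ³ → ℝ², rank(A) + nullity(A) = 3 (the domain dimension), so dim(ker(T)) = 3 - 2 = 1.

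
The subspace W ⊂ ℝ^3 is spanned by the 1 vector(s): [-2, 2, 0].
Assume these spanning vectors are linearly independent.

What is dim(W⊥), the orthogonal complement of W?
dim(W⊥) = 2

For any subspace W of ℝ^n, dim(W) + dim(W⊥) = n (the whole-space dimension).
Here the given 1 vectors are linearly independent, so dim(W) = 1.
Thus dim(W⊥) = n - dim(W) = 3 - 1 = 2.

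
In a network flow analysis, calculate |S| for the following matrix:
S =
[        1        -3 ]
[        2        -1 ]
det(S) = 5

For a 2×2 matrix [[a, b], [c, d]], det = a*d - b*c.
det(S) = (1)*(-1) - (-3)*(2) = -1 + 6 = 5.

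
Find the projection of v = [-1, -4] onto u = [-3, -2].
[-33/13, -22/13]

The projection of v onto u is proj_u(v) = ((v·u) / (u·u)) · u.
v·u = (-1)*(-3) + (-4)*(-2) = 11.
u·u = (-3)*(-3) + (-2)*(-2) = 13.
coefficient = 11 / 13 = 11/13.
proj_u(v) = 11/13 · [-3, -2] = [-33/13, -22/13].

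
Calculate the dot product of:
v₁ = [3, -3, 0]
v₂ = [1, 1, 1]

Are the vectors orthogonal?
0, Yes

The dot product is the sum of products of corresponding components.
v₁·v₂ = (3)*(1) + (-3)*(1) + (0)*(1) = 3 - 3 + 0 = 0.
Two vectors are orthogonal iff their dot product is 0; here the dot product is 0, so the vectors are orthogonal.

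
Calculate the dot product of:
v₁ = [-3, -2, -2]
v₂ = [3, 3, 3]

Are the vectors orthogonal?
-21, No

The dot product is the sum of products of corresponding components.
v₁·v₂ = (-3)*(3) + (-2)*(3) + (-2)*(3) = -9 - 6 - 6 = -21.
Two vectors are orthogonal iff their dot product is 0; here the dot product is -21, so the vectors are not orthogonal.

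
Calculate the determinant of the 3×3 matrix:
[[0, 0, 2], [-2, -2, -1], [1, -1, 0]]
8

Expansion along first row:
det = 0·det([[-2,-1],[-1,0]]) - 0·det([[-2,-1],[1,0]]) + 2·det([[-2,-2],[1,-1]])
    = 0·(-2·0 - -1·-1) - 0·(-2·0 - -1·1) + 2·(-2·-1 - -2·1)
    = 0·-1 - 0·1 + 2·4
    = 0 + 0 + 8 = 8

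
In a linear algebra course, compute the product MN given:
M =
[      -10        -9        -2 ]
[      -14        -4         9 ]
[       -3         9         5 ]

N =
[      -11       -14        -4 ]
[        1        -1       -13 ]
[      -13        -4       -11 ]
MN =
[      127       157       179 ]
[       33       164         9 ]
[      -23        13      -160 ]

Matrix multiplication: (MN)[i][j] = sum over k of M[i][k] * N[k][j].
  (MN)[0][0] = (-10)*(-11) + (-9)*(1) + (-2)*(-13) = 127
  (MN)[0][1] = (-10)*(-14) + (-9)*(-1) + (-2)*(-4) = 157
  (MN)[0][2] = (-10)*(-4) + (-9)*(-13) + (-2)*(-11) = 179
  (MN)[1][0] = (-14)*(-11) + (-4)*(1) + (9)*(-13) = 33
  (MN)[1][1] = (-14)*(-14) + (-4)*(-1) + (9)*(-4) = 164
  (MN)[1][2] = (-14)*(-4) + (-4)*(-13) + (9)*(-11) = 9
  (MN)[2][0] = (-3)*(-11) + (9)*(1) + (5)*(-13) = -23
  (MN)[2][1] = (-3)*(-14) + (9)*(-1) + (5)*(-4) = 13
  (MN)[2][2] = (-3)*(-4) + (9)*(-13) + (5)*(-11) = -160
MN =
[      127       157       179 ]
[       33       164         9 ]
[      -23        13      -160 ]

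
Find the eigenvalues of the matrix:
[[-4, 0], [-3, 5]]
λ = -4 and λ = 5

Characteristic equation: det(A - λI) = 0
λ² - (trace)λ + (det) = 0
λ² - (1)λ + (-20) = 0
λ² - 1λ - 20 = 0
Solving: λ = -4, 5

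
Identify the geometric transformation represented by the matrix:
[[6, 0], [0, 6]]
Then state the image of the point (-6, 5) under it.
uniform scaling by factor 6; image of (-6, 5) is (-36, 30)

This is a diagonal matrix with equal entries 6, so it scales both axes by the same factor 6.
The matrix [[6, 0], [0, 6]] represents: uniform scaling by factor 6.
Applying it to (-6, 5): [6·-6 + 0·5, 0·-6 + 6·5] = (-36, 30).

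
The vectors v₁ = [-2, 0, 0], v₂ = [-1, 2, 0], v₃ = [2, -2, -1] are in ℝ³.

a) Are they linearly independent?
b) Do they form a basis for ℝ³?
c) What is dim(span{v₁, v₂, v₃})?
Yes independent, yes basis, dim = 3

Stack v₁, v₂, v₃ as rows of a 3×3 matrix.
[[-2, 0, 0]; [-1, 2, 0]; [2, -2, -1]] is already lower triangular with nonzero diagonal entries (-2, 2, -1), so its determinant is the product of the diagonal entries, det = (-2)·(2)·(-1) = 4 ≠ 0, and the rows are linearly independent.
Three linearly independent vectors in ℝ³ form a basis for ℝ³, so dim(span{v₁,v₂,v₃}) = 3.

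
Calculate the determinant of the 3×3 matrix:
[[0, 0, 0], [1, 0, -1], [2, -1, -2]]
0

Expansion along first row:
det = 0·det([[0,-1],[-1,-2]]) - 0·det([[1,-1],[2,-2]]) + 0·det([[1,0],[2,-1]])
    = 0·(0·-2 - -1·-1) - 0·(1·-2 - -1·2) + 0·(1·-1 - 0·2)
    = 0·-1 - 0·0 + 0·-1
    = 0 + 0 + 0 = 0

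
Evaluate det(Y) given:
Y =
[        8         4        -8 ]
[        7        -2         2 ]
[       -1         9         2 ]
det(Y) = -728

Expand along row 0 (cofactor expansion): det(Y) = a*(e*i - f*h) - b*(d*i - f*g) + c*(d*h - e*g), where the 3×3 is [[a, b, c], [d, e, f], [g, h, i]].
Minor M_00 = (-2)*(2) - (2)*(9) = -4 - 18 = -22.
Minor M_01 = (7)*(2) - (2)*(-1) = 14 + 2 = 16.
Minor M_02 = (7)*(9) - (-2)*(-1) = 63 - 2 = 61.
det(Y) = (8)*(-22) - (4)*(16) + (-8)*(61) = -176 - 64 - 488 = -728.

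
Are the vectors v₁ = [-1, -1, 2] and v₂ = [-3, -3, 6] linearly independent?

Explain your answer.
No, linearly dependent (v₂ = 3·v₁)

Check whether there is a scalar k with v₂ = k·v₁.
Comparing components, k = 3 satisfies 3·[-1, -1, 2] = [-3, -3, 6].
Since v₂ is a scalar multiple of v₁, the two vectors are linearly dependent.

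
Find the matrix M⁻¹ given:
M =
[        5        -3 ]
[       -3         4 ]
det(M) = 11
M⁻¹ =
[     4/11      3/11 ]
[     3/11      5/11 ]

For a 2×2 matrix M = [[a, b], [c, d]] with det(M) ≠ 0, M⁻¹ = (1/det(M)) * [[d, -b], [-c, a]].
det(M) = (5)*(4) - (-3)*(-3) = 20 - 9 = 11.
M⁻¹ = (1/11) * [[4, 3], [3, 5]].
Dividing each entry by 11 and reducing:
M⁻¹ =
[     4/11      3/11 ]
[     3/11      5/11 ]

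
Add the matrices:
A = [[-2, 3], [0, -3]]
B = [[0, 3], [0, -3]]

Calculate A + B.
[[-2, 6], [0, -6]]

Add corresponding elements:
(-2)+(0)=-2
(3)+(3)=6
(0)+(0)=0
(-3)+(-3)=-6
A + B = [[-2, 6], [0, -6]]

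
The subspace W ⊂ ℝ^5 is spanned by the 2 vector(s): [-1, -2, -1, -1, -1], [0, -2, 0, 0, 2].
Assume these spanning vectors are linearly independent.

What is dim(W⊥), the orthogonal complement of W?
dim(W⊥) = 3

For any subspace W of ℝ^n, dim(W) + dim(W⊥) = n (the whole-space dimension).
Here the given 2 vectors are linearly independent, so dim(W) = 2.
Thus dim(W⊥) = n - dim(W) = 5 - 2 = 3.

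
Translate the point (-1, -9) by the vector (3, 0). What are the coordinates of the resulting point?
(2, -9)

Translation by (3, 0):
x' = -1 + 3 = 2
y' = -9 + 0 = -9
Homogeneous matrix: [[1, 0, 3], [0, 1, 0], [0, 0, 1]]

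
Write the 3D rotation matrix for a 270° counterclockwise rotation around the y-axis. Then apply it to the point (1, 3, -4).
R = [[0, 0, -1], [0, 1, 0], [1, 0, 0]]; R·(1, 3, -4) = (4, 3, 1)

Rotation matrix for 270° around y-axis:
cos(270°) = 0, sin(270°) = -1
R = [[0, 0, -1], [0, 1, 0], [1, 0, 0]]
Apply to (1, 3, -4): R·[1, 3, -4]ᵀ = (4, 3, 1)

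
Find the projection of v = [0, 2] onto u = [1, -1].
[-1, 1]

The projection of v onto u is proj_u(v) = ((v·u) / (u·u)) · u.
v·u = (0)*(1) + (2)*(-1) = -2.
u·u = (1)*(1) + (-1)*(-1) = 2.
coefficient = -2 / 2 = -1.
proj_u(v) = -1 · [1, -1] = [-1, 1].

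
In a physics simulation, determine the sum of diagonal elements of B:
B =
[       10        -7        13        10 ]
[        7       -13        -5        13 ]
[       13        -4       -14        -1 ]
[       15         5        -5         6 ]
tr(B) = 10 - 13 - 14 + 6 = -11

The trace of a square matrix is the sum of its diagonal entries.
Diagonal entries of B: B[0][0] = 10, B[1][1] = -13, B[2][2] = -14, B[3][3] = 6.
tr(B) = 10 - 13 - 14 + 6 = -11.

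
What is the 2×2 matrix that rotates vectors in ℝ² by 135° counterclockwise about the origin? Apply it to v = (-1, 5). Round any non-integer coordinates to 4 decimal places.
R = [[-√2/2, -√2/2], [√2/2, -√2/2]]; R·v = (-2.8284, -4.2426)

A counterclockwise rotation by angle θ in ℝ² has matrix R(θ) = [[cos θ, -sin θ], [sin θ, cos θ]].
For θ = 135°: cos θ = -√2/2, sin θ = √2/2.
R(135°) = [[-√2/2, -√2/2], [√2/2, -√2/2]].
R·v = [-√2/2·-1 + (-√2/2)·5, √2/2·-1 + -√2/2·5] = (-2.8284, -4.2426).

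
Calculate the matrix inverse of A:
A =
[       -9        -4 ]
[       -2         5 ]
det(A) = -53
A⁻¹ =
[    -5/53     -4/53 ]
[    -2/53      9/53 ]

For a 2×2 matrix A = [[a, b], [c, d]] with det(A) ≠ 0, A⁻¹ = (1/det(A)) * [[d, -b], [-c, a]].
det(A) = (-9)*(5) - (-4)*(-2) = -45 - 8 = -53.
A⁻¹ = (1/-53) * [[5, 4], [2, -9]].
Dividing each entry by -53 and reducing:
A⁻¹ =
[    -5/53     -4/53 ]
[    -2/53      9/53 ]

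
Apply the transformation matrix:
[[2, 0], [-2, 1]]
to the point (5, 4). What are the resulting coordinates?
(10, -6)

Matrix multiplication:
[[2, 0], [-2, 1]] × [5, 4]ᵀ
= [2×5 + 0×4, -2×5 + 1×4]ᵀ
= [10.0000, -6.0000]ᵀ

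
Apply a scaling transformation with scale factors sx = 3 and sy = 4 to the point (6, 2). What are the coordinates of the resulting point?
(18, 8)

Scaling matrix:
[[3, 0], [0, 4]]
Result: (6 × 3, 2 × 4) = (18, 8)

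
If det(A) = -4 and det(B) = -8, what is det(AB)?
32

Use the multiplicative property of determinants: det(AB) = det(A)*det(B).
det(AB) = (-4)*(-8) = 32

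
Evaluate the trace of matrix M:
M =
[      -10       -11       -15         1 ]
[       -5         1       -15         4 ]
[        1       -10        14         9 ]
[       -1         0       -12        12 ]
tr(M) = -10 + 1 + 14 + 12 = 17

The trace of a square matrix is the sum of its diagonal entries.
Diagonal entries of M: M[0][0] = -10, M[1][1] = 1, M[2][2] = 14, M[3][3] = 12.
tr(M) = -10 + 1 + 14 + 12 = 17.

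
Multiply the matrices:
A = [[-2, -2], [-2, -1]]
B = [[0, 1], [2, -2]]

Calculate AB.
[[-4, 2], [-2, 0]]

Each entry (i,j) of AB = sum over k of A[i][k]*B[k][j].
(AB)[0][0] = (-2)*(0) + (-2)*(2) = -4
(AB)[0][1] = (-2)*(1) + (-2)*(-2) = 2
(AB)[1][0] = (-2)*(0) + (-1)*(2) = -2
(AB)[1][1] = (-2)*(1) + (-1)*(-2) = 0
AB = [[-4, 2], [-2, 0]]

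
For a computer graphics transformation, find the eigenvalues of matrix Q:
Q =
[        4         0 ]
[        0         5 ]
λ = 4, 5

Solve det(Q - λI) = 0. For a 2×2 matrix the characteristic equation is λ² - (trace)λ + det = 0.
trace(Q) = a + d = 4 + 5 = 9.
det(Q) = a*d - b*c = (4)*(5) - (0)*(0) = 20 - 0 = 20.
Characteristic equation: λ² - (9)λ + (20) = 0.
Discriminant = (9)² - 4*(20) = 81 - 80 = 1.
λ = (9 ± √1) / 2 = (9 ± 1) / 2 = 4, 5.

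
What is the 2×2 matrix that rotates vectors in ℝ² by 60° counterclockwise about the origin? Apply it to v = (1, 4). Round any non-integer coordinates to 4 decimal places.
R = [[1/2, -√3/2], [√3/2, 1/2]]; R·v = (-2.9641, 2.8660)

A counterclockwise rotation by angle θ in ℝ² has matrix R(θ) = [[cos θ, -sin θ], [sin θ, cos θ]].
For θ = 60°: cos θ = 1/2, sin θ = √3/2.
R(60°) = [[1/2, -√3/2], [√3/2, 1/2]].
R·v = [1/2·1 + (-√3/2)·4, √3/2·1 + 1/2·4] = (-2.9641, 2.8660).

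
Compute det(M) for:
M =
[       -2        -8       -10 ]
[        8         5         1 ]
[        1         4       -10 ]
det(M) = -810

Expand along row 0 (cofactor expansion): det(M) = a*(e*i - f*h) - b*(d*i - f*g) + c*(d*h - e*g), where the 3×3 is [[a, b, c], [d, e, f], [g, h, i]].
Minor M_00 = (5)*(-10) - (1)*(4) = -50 - 4 = -54.
Minor M_01 = (8)*(-10) - (1)*(1) = -80 - 1 = -81.
Minor M_02 = (8)*(4) - (5)*(1) = 32 - 5 = 27.
det(M) = (-2)*(-54) - (-8)*(-81) + (-10)*(27) = 108 - 648 - 270 = -810.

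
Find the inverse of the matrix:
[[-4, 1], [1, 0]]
[[0, 1], [1, 4]]

For [[a,b],[c,d]], inverse = (1/det)·[[d,-b],[-c,a]]
det = -4·0 - 1·1 = -1
Inverse = (1/-1)·[[0, -1], [-1, -4]]
        = [[0, 1], [1, 4]]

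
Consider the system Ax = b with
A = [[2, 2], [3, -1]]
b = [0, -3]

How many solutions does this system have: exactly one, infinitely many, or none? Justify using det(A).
Exactly one solution

Compute det(A) = (2)*(-1) - (2)*(3) = -8.
Because det(A) ≠ 0, A is invertible and Ax = b has a unique solution for every b (here x = A⁻¹ b).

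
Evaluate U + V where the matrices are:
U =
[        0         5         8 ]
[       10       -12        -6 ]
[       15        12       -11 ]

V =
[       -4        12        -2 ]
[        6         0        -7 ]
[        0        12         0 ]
U + V =
[       -4        17         6 ]
[       16       -12       -13 ]
[       15        24       -11 ]

Matrix addition is elementwise: (U+V)[i][j] = U[i][j] + V[i][j].
  (U+V)[0][0] = (0) + (-4) = -4
  (U+V)[0][1] = (5) + (12) = 17
  (U+V)[0][2] = (8) + (-2) = 6
  (U+V)[1][0] = (10) + (6) = 16
  (U+V)[1][1] = (-12) + (0) = -12
  (U+V)[1][2] = (-6) + (-7) = -13
  (U+V)[2][0] = (15) + (0) = 15
  (U+V)[2][1] = (12) + (12) = 24
  (U+V)[2][2] = (-11) + (0) = -11
U + V =
[       -4        17         6 ]
[       16       -12       -13 ]
[       15        24       -11 ]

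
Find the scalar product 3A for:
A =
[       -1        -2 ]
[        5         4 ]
3A =
[       -3        -6 ]
[       15        12 ]

Scalar multiplication is elementwise: (3A)[i][j] = 3 * A[i][j].
  (3A)[0][0] = 3 * (-1) = -3
  (3A)[0][1] = 3 * (-2) = -6
  (3A)[1][0] = 3 * (5) = 15
  (3A)[1][1] = 3 * (4) = 12
3A =
[       -3        -6 ]
[       15        12 ]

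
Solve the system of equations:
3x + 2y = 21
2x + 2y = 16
x = 5, y = 3

Use elimination (row reduction):
Equation 1: 3x + 2y = 21.
Equation 2: 2x + 2y = 16.
Multiply Eq1 by 2 and Eq2 by 3: 6x + 4y = 42;  6x + 6y = 48.
Subtract: (2)y = 6, so y = 3.
Back-substitute into Eq1: 3x + 2*(3) = 21, so x = 5.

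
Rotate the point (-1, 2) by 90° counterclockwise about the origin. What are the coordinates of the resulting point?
(-2, -1)

Rotation matrix R(θ) = [[cos θ, -sin θ], [sin θ, cos θ]]; for θ = 90°:
R = [[0, -1], [1, 0]]
Result: R × [-1, 2]ᵀ = [0·-1 + (-1)·2, 1·-1 + (0)·2]ᵀ = (-2, -1)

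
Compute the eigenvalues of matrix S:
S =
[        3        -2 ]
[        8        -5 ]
λ = -1, -1

Solve det(S - λI) = 0. For a 2×2 matrix the characteristic equation is λ² - (trace)λ + det = 0.
trace(S) = a + d = 3 - 5 = -2.
det(S) = a*d - b*c = (3)*(-5) - (-2)*(8) = -15 + 16 = 1.
Characteristic equation: λ² - (-2)λ + (1) = 0.
Discriminant = (-2)² - 4*(1) = 4 - 4 = 0.
λ = (-2 ± √0) / 2 = (-2 ± 0) / 2 = -1, -1.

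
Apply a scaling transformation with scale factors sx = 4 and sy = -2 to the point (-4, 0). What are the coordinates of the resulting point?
(-16, 0)

Scaling matrix:
[[4, 0], [0, -2]]
Result: (-4 × 4, 0 × -2) = (-16, 0)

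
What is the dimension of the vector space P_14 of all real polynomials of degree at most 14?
Dimension = 15

A polynomial of degree at most 14 can be written as a₀ + a₁x + a₂x² + … + a_14x^14, with 15 free coefficients a₀, …, a_14.
The set {1, x, x², …, x^14} is a basis: it spans P_14 (every such polynomial is a linear combination of these) and is linearly independent (a polynomial is zero iff all its coefficients are zero).
Therefore dim(P_14) = 14 + 1 = 15.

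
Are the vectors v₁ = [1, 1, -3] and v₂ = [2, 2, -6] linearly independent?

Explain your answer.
No, linearly dependent (v₂ = 2·v₁)

Check whether there is a scalar k with v₂ = k·v₁.
Comparing components, k = 2 satisfies 2·[1, 1, -3] = [2, 2, -6].
Since v₂ is a scalar multiple of v₁, the two vectors are linearly dependent.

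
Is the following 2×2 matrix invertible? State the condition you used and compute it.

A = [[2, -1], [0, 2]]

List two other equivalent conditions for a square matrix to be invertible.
Yes, invertible; det(A) = 4 ≠ 0. Equivalent conditions: rank(A) = 2; Ax = 0 has only the trivial solution; 0 is not an eigenvalue; the columns of A are linearly independent.

To check invertibility, compute det(A).
The given matrix is triangular, so det(A) equals the product of its diagonal entries = 4 ≠ 0.
Since det(A) ≠ 0, A is invertible.
Equivalent conditions for a square matrix A to be invertible:
- rank(A) = 2 (full rank).
- The homogeneous system Ax = 0 has only the trivial solution x = 0.
- 0 is not an eigenvalue of A.
- The columns (equivalently rows) of A are linearly independent.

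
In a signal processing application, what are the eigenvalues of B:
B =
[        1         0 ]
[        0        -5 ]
λ = -5, 1

Solve det(B - λI) = 0. For a 2×2 matrix the characteristic equation is λ² - (trace)λ + det = 0.
trace(B) = a + d = 1 - 5 = -4.
det(B) = a*d - b*c = (1)*(-5) - (0)*(0) = -5 - 0 = -5.
Characteristic equation: λ² - (-4)λ + (-5) = 0.
Discriminant = (-4)² - 4*(-5) = 16 + 20 = 36.
λ = (-4 ± √36) / 2 = (-4 ± 6) / 2 = -5, 1.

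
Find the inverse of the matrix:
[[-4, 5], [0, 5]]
[[-1/4, 1/4], [0, 1/5]]

For [[a,b],[c,d]], inverse = (1/det)·[[d,-b],[-c,a]]
det = -4·5 - 5·0 = -20
Inverse = (1/-20)·[[5, -5], [0, -4]]
        = [[-1/4, 1/4], [0, 1/5]]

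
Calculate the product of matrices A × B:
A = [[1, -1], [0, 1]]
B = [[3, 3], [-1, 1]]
[[4, 2], [-1, 1]]

Matrix multiplication:
C[0][0] = 1×3 + -1×-1 = 4
C[0][1] = 1×3 + -1×1 = 2
C[1][0] = 0×3 + 1×-1 = -1
C[1][1] = 0×3 + 1×1 = 1
Result: [[4, 2], [-1, 1]]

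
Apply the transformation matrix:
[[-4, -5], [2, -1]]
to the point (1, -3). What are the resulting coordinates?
(11, 5)

Matrix multiplication:
[[-4, -5], [2, -1]] × [1, -3]ᵀ
= [-4×1 + -5×-3, 2×1 + -1×-3]ᵀ
= [11.0000, 5.0000]ᵀ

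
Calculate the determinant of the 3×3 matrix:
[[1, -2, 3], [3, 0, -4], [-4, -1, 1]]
-39

Expansion along first row:
det = 1·det([[0,-4],[-1,1]]) - -2·det([[3,-4],[-4,1]]) + 3·det([[3,0],[-4,-1]])
    = 1·(0·1 - -4·-1) - -2·(3·1 - -4·-4) + 3·(3·-1 - 0·-4)
    = 1·-4 - -2·-13 + 3·-3
    = -4 + -26 + -9 = -39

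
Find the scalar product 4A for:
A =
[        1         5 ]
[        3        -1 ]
4A =
[        4        20 ]
[       12        -4 ]

Scalar multiplication is elementwise: (4A)[i][j] = 4 * A[i][j].
  (4A)[0][0] = 4 * (1) = 4
  (4A)[0][1] = 4 * (5) = 20
  (4A)[1][0] = 4 * (3) = 12
  (4A)[1][1] = 4 * (-1) = -4
4A =
[        4        20 ]
[       12        -4 ]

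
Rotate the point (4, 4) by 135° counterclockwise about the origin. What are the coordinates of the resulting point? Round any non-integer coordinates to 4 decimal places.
(-5.6569, 0.0000)

Rotation matrix R(θ) = [[cos θ, -sin θ], [sin θ, cos θ]]; for θ = 135°:
R = [[-√2/2, -√2/2], [√2/2, -√2/2]]
Result: R × [4, 4]ᵀ = [-√2/2·4 + (-√2/2)·4, √2/2·4 + (-√2/2)·4]ᵀ = (-5.6569, 0.0000)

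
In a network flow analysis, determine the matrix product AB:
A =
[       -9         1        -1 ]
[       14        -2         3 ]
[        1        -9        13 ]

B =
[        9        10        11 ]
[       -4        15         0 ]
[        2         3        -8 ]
AB =
[      -87       -78       -91 ]
[      140       119       130 ]
[       71       -86       -93 ]

Matrix multiplication: (AB)[i][j] = sum over k of A[i][k] * B[k][j].
  (AB)[0][0] = (-9)*(9) + (1)*(-4) + (-1)*(2) = -87
  (AB)[0][1] = (-9)*(10) + (1)*(15) + (-1)*(3) = -78
  (AB)[0][2] = (-9)*(11) + (1)*(0) + (-1)*(-8) = -91
  (AB)[1][0] = (14)*(9) + (-2)*(-4) + (3)*(2) = 140
  (AB)[1][1] = (14)*(10) + (-2)*(15) + (3)*(3) = 119
  (AB)[1][2] = (14)*(11) + (-2)*(0) + (3)*(-8) = 130
  (AB)[2][0] = (1)*(9) + (-9)*(-4) + (13)*(2) = 71
  (AB)[2][1] = (1)*(10) + (-9)*(15) + (13)*(3) = -86
  (AB)[2][2] = (1)*(11) + (-9)*(0) + (13)*(-8) = -93
AB =
[      -87       -78       -91 ]
[      140       119       130 ]
[       71       -86       -93 ]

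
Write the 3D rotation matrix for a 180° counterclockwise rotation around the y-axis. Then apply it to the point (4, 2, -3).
R = [[-1, 0, 0], [0, 1, 0], [0, 0, -1]]; R·(4, 2, -3) = (-4, 2, 3)

Rotation matrix for 180° around y-axis:
cos(180°) = -1, sin(180°) = 0
R = [[-1, 0, 0], [0, 1, 0], [0, 0, -1]]
Apply to (4, 2, -3): R·[4, 2, -3]ᵀ = (-4, 2, 3)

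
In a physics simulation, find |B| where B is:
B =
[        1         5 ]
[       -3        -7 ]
det(B) = 8

For a 2×2 matrix [[a, b], [c, d]], det = a*d - b*c.
det(B) = (1)*(-7) - (5)*(-3) = -7 + 15 = 8.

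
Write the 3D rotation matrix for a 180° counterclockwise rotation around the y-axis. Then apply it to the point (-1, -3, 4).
R = [[-1, 0, 0], [0, 1, 0], [0, 0, -1]]; R·(-1, -3, 4) = (1, -3, -4)

Rotation matrix for 180° around y-axis:
cos(180°) = -1, sin(180°) = 0
R = [[-1, 0, 0], [0, 1, 0], [0, 0, -1]]
Apply to (-1, -3, 4): R·[-1, -3, 4]ᵀ = (1, -3, -4)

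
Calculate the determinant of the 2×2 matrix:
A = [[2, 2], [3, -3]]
-12

For A = [[a, b], [c, d]], det(A) = a*d - b*c.
det(A) = (2)*(-3) - (2)*(3) = -6 - 6 = -12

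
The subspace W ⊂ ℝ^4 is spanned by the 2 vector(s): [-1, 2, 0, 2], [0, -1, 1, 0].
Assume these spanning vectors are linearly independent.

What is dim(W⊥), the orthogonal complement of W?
dim(W⊥) = 2

For any subspace W of ℝ^n, dim(W) + dim(W⊥) = n (the whole-space dimension).
Here the given 2 vectors are linearly independent, so dim(W) = 2.
Thus dim(W⊥) = n - dim(W) = 4 - 2 = 2.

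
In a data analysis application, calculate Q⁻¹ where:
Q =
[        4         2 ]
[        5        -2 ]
det(Q) = -18
Q⁻¹ =
[      1/9       1/9 ]
[     5/18      -2/9 ]

For a 2×2 matrix Q = [[a, b], [c, d]] with det(Q) ≠ 0, Q⁻¹ = (1/det(Q)) * [[d, -b], [-c, a]].
det(Q) = (4)*(-2) - (2)*(5) = -8 - 10 = -18.
Q⁻¹ = (1/-18) * [[-2, -2], [-5, 4]].
Dividing each entry by -18 and reducing:
Q⁻¹ =
[      1/9       1/9 ]
[     5/18      -2/9 ]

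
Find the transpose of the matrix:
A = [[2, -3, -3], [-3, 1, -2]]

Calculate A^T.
[[2, -3], [-3, 1], [-3, -2]]

The transpose sends entry (i,j) to (j,i); rows become columns.
Row 0 of A: [2, -3, -3] -> column 0 of A^T.
Row 1 of A: [-3, 1, -2] -> column 1 of A^T.
A^T = [[2, -3], [-3, 1], [-3, -2]]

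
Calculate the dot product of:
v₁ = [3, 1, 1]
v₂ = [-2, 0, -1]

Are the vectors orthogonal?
-7, No

The dot product is the sum of products of corresponding components.
v₁·v₂ = (3)*(-2) + (1)*(0) + (1)*(-1) = -6 + 0 - 1 = -7.
Two vectors are orthogonal iff their dot product is 0; here the dot product is -7, so the vectors are not orthogonal.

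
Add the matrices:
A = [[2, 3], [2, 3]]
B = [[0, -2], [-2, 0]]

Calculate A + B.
[[2, 1], [0, 3]]

Add corresponding elements:
(2)+(0)=2
(3)+(-2)=1
(2)+(-2)=0
(3)+(0)=3
A + B = [[2, 1], [0, 3]]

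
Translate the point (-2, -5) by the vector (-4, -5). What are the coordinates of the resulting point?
(-6, -10)

Translation by (-4, -5):
x' = -2 + -4 = -6
y' = -5 + -5 = -10
Homogeneous matrix: [[1, 0, -4], [0, 1, -5], [0, 0, 1]]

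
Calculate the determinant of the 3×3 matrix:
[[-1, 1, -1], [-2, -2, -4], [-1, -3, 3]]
24

Expansion along first row:
det = -1·det([[-2,-4],[-3,3]]) - 1·det([[-2,-4],[-1,3]]) + -1·det([[-2,-2],[-1,-3]])
    = -1·(-2·3 - -4·-3) - 1·(-2·3 - -4·-1) + -1·(-2·-3 - -2·-1)
    = -1·-18 - 1·-10 + -1·4
    = 18 + 10 + -4 = 24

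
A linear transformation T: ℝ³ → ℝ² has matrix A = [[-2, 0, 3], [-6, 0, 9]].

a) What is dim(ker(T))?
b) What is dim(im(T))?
dim(ker) = 2, dim(im) = 1

Observe that row 2 = 3 × row 1 (so the rows are linearly dependent).
Thus rank(A) = 1 (only one linearly independent row).
dim(im(T)) = rank(A) = 1.
By the rank-nullity theorem applied to T: ℝ³ → ℝ², rank(A) + nullity(A) = 3 (the domain dimension), so dim(ker(T)) = 3 - 1 = 2.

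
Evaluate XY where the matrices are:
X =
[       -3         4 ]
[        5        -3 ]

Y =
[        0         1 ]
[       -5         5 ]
XY =
[      -20        17 ]
[       15       -10 ]

Matrix multiplication: (XY)[i][j] = sum over k of X[i][k] * Y[k][j].
  (XY)[0][0] = (-3)*(0) + (4)*(-5) = -20
  (XY)[0][1] = (-3)*(1) + (4)*(5) = 17
  (XY)[1][0] = (5)*(0) + (-3)*(-5) = 15
  (XY)[1][1] = (5)*(1) + (-3)*(5) = -10
XY =
[      -20        17 ]
[       15       -10 ]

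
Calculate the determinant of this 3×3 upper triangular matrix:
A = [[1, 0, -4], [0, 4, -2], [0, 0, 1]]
4

The determinant of a triangular matrix is the product of its diagonal entries (the off-diagonal entries above the diagonal do not affect it).
det(A) = (1) * (4) * (1) = 4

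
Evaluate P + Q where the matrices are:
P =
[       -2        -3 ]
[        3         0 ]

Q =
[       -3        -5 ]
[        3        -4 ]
P + Q =
[       -5        -8 ]
[        6        -4 ]

Matrix addition is elementwise: (P+Q)[i][j] = P[i][j] + Q[i][j].
  (P+Q)[0][0] = (-2) + (-3) = -5
  (P+Q)[0][1] = (-3) + (-5) = -8
  (P+Q)[1][0] = (3) + (3) = 6
  (P+Q)[1][1] = (0) + (-4) = -4
P + Q =
[       -5        -8 ]
[        6        -4 ]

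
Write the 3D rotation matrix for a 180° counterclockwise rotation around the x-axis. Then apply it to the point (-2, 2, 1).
R = [[1, 0, 0], [0, -1, 0], [0, 0, -1]]; R·(-2, 2, 1) = (-2, -2, -1)

Rotation matrix for 180° around x-axis:
cos(180°) = -1, sin(180°) = 0
R = [[1, 0, 0], [0, -1, 0], [0, 0, -1]]
Apply to (-2, 2, 1): R·[-2, 2, 1]ᵀ = (-2, -2, -1)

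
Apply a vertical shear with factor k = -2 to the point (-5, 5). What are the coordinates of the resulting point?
(-5, 15)

Shear matrix for vertical shear with factor k = -2:
[[1, 0], [-2, 1]]
Result: (-5, 5) → (-5, 15)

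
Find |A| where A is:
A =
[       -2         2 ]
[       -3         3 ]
det(A) = 0

For a 2×2 matrix [[a, b], [c, d]], det = a*d - b*c.
det(A) = (-2)*(3) - (2)*(-3) = -6 + 6 = 0.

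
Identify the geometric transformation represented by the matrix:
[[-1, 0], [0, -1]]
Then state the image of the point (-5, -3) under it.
rotation by 180° (or reflection through origin); image of (-5, -3) is (5, 3)

This matches the form [[cos θ, -sin θ], [sin θ, cos θ]] of a rotation matrix; reading off cos θ and sin θ gives the angle.
The matrix [[-1, 0], [0, -1]] represents: rotation by 180° (or reflection through origin).
Applying it to (-5, -3): [-1·-5 + 0·-3, 0·-5 + -1·-3] = (5, 3).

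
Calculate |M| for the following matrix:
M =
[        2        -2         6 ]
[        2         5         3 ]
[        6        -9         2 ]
det(M) = -242

Expand along row 0 (cofactor expansion): det(M) = a*(e*i - f*h) - b*(d*i - f*g) + c*(d*h - e*g), where the 3×3 is [[a, b, c], [d, e, f], [g, h, i]].
Minor M_00 = (5)*(2) - (3)*(-9) = 10 + 27 = 37.
Minor M_01 = (2)*(2) - (3)*(6) = 4 - 18 = -14.
Minor M_02 = (2)*(-9) - (5)*(6) = -18 - 30 = -48.
det(M) = (2)*(37) - (-2)*(-14) + (6)*(-48) = 74 - 28 - 288 = -242.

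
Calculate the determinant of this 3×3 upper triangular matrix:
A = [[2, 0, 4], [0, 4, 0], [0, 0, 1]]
8

The determinant of a triangular matrix is the product of its diagonal entries (the off-diagonal entries above the diagonal do not affect it).
det(A) = (2) * (4) * (1) = 8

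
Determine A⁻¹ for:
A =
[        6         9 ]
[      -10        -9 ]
det(A) = 36
A⁻¹ =
[     -1/4      -1/4 ]
[     5/18       1/6 ]

For a 2×2 matrix A = [[a, b], [c, d]] with det(A) ≠ 0, A⁻¹ = (1/det(A)) * [[d, -b], [-c, a]].
det(A) = (6)*(-9) - (9)*(-10) = -54 + 90 = 36.
A⁻¹ = (1/36) * [[-9, -9], [10, 6]].
Dividing each entry by 36 and reducing:
A⁻¹ =
[     -1/4      -1/4 ]
[     5/18       1/6 ]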